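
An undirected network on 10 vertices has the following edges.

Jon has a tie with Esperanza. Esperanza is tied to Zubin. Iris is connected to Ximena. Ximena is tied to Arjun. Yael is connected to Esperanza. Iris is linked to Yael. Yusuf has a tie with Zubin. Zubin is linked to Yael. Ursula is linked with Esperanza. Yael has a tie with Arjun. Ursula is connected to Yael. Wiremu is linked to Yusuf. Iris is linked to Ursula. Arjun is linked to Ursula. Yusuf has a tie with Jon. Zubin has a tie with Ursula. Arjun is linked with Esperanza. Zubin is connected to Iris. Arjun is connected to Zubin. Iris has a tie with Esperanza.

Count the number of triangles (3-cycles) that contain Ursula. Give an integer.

Ursula's neighbors: Arjun, Esperanza, Iris, Yael, and Zubin.
Neighbor pairs that are themselves tied: Ursula–Arjun–Esperanza; Ursula–Arjun–Yael; Ursula–Arjun–Zubin; Ursula–Esperanza–Iris; Ursula–Esperanza–Yael; Ursula–Esperanza–Zubin; Ursula–Iris–Yael; Ursula–Iris–Zubin; Ursula–Yael–Zubin. Each forms one triangle with Ursula, for 9 in total.

9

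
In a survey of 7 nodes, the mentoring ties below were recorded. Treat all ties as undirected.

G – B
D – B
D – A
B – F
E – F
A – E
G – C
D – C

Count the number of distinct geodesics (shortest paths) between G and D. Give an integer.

The shortest distance is 2. The length-2 paths are: G–C–D; G–B–D.
That gives 2 distinct shortest paths.

2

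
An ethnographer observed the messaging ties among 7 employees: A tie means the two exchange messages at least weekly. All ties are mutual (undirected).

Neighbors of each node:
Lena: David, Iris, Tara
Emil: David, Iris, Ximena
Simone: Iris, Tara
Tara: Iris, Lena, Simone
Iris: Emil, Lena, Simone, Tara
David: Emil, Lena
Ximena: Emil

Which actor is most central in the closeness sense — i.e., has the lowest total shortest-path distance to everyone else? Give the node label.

Farness (sum of distances to all others) for each node — David:11, Emil:9, Iris:8, Lena:10, Simone:12, Tara:10, Ximena:14.
The smallest farness is 8, for Iris, so Iris has the highest closeness.

Iris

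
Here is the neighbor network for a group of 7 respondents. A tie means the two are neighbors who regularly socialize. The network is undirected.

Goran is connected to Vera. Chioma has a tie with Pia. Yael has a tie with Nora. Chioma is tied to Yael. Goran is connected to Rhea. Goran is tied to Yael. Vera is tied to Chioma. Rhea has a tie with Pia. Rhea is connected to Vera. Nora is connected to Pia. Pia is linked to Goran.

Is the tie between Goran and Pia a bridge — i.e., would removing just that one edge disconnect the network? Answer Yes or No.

No

Even without that edge, Goran still reaches Pia via Goran – Rhea – Pia, so the network stays connected. Not a bridge.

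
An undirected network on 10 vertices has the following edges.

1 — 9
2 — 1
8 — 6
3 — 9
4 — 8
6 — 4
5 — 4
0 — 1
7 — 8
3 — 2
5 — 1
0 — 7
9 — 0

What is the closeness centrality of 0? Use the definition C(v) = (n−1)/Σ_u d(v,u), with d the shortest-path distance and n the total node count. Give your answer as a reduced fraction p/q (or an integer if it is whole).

Distances from 0: 1:1, 2:2, 3:2, 4:3, 5:2, 6:3, 7:1, 8:2, 9:1. Sum = 17.
n = 10, so closeness = 9/17.

9/17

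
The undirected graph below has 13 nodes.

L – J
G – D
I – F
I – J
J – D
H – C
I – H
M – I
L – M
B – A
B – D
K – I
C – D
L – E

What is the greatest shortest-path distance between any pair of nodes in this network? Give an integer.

Eccentricity of each node (its greatest distance to any other): A:5, B:4, C:4, D:3, E:5, F:5, G:4, H:4, I:4, J:3, K:5, L:4, M:5.
The maximum eccentricity is 5, realized for instance by the pair M–A via M – L – J – D – B – A. So the diameter is 5.

5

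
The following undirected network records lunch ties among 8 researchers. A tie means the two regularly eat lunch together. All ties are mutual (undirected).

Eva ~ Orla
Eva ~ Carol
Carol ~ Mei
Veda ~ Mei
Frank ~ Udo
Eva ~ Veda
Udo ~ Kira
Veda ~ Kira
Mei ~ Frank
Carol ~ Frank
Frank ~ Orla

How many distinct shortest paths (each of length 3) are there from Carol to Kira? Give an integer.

3

The shortest distance is 3. The length-3 paths are: Carol–Eva–Veda–Kira; Carol–Mei–Veda–Kira; Carol–Frank–Udo–Kira.
That gives 3 distinct shortest paths.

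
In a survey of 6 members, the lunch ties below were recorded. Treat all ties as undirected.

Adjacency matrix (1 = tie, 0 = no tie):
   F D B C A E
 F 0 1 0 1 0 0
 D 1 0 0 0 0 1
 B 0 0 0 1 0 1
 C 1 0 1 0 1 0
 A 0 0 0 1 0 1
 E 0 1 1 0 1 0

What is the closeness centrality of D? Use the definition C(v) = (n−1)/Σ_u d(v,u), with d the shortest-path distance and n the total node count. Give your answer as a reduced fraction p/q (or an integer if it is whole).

5/8

Distances from D: A:2, B:2, C:2, E:1, F:1. Sum = 8.
n = 6, so closeness = 5/8.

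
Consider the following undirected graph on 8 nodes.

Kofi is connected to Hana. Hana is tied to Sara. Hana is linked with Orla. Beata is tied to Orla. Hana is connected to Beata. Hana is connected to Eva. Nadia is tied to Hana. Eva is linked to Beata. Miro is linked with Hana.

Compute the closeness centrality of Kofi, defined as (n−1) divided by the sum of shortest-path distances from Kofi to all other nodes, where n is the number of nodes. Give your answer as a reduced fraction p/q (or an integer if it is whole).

7/13

Distances from Kofi: Beata:2, Eva:2, Hana:1, Miro:2, Nadia:2, Orla:2, Sara:2. Sum = 13.
n = 8, so closeness = 7/13.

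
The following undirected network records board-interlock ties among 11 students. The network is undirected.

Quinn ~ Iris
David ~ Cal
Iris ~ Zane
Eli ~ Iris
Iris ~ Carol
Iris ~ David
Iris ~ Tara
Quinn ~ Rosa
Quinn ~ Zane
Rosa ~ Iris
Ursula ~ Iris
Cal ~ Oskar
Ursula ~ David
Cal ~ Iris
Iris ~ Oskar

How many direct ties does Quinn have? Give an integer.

3

Quinn is directly tied to Iris, Rosa, and Zane. That is 3 neighbors, so the degree of Quinn is 3.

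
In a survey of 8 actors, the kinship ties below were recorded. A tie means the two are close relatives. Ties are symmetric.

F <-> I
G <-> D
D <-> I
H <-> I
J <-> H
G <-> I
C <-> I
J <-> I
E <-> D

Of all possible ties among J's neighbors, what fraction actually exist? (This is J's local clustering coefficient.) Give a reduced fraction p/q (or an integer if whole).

J's neighbors: H and I (k = 2).
Possible neighbor pairs: C(2,2) = 1. Edges among them: H–I → e = 1.
Clustering(J) = 1/1.

1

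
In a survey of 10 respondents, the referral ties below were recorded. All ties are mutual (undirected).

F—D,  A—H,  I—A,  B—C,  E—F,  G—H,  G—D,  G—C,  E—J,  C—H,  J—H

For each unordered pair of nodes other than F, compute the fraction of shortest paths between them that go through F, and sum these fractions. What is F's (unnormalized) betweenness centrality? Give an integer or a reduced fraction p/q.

2

Pairs whose geodesics pass through F — G–E: 1/2; J–D: 1/2; D–E: 1.
All other pairs contribute 0.
Summing the contributions gives betweenness(F) = 2.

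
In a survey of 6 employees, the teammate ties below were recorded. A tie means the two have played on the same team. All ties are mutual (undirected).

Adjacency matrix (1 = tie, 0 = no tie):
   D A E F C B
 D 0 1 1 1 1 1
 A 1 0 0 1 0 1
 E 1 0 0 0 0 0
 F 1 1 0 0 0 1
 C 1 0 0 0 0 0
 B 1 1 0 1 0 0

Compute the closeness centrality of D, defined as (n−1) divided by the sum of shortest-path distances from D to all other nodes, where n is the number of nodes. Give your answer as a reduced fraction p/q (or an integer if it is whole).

Distances from D: A:1, B:1, C:1, E:1, F:1. Sum = 5.
n = 6, so closeness = 5/5 = 1.

1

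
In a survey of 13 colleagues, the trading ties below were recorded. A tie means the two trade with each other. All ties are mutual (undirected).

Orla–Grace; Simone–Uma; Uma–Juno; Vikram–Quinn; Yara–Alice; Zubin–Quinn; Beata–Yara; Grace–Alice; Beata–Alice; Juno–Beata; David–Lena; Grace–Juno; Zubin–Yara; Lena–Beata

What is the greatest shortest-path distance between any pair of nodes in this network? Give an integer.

7

Eccentricity of each node (its greatest distance to any other): Alice:4, Beata:4, David:6, Grace:5, Juno:5, Lena:5, Orla:6, Quinn:6, Simone:7, Uma:6, Vikram:7, Yara:4, Zubin:5.
The maximum eccentricity is 7, realized for instance by the pair Vikram–Simone via Vikram – Quinn – Zubin – Yara – Beata – Juno – Uma – Simone. So the diameter is 7.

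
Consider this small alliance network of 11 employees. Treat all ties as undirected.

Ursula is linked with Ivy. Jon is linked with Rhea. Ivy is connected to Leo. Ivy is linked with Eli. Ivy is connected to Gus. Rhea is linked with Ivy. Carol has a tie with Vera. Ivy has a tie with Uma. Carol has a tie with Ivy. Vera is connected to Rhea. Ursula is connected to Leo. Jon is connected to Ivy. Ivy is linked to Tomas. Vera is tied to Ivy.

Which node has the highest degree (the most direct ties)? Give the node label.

Degrees — Carol:2, Eli:1, Gus:1, Ivy:10, Jon:2, Leo:2, Rhea:3, Tomas:1, Uma:1, Ursula:2, Vera:3.
The maximum is 10, attained only by Ivy.

Ivy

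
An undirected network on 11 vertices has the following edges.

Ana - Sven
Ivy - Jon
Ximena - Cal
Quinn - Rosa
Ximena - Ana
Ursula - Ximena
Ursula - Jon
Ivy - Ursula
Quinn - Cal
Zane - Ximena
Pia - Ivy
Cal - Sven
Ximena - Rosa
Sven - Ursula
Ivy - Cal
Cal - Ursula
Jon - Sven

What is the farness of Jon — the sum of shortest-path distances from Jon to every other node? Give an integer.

20

Distances from Jon: Ana:2, Cal:2, Ivy:1, Pia:2, Quinn:3, Rosa:3, Sven:1, Ursula:1, Ximena:2, Zane:3.
Sum = 2 + 2 + 1 + 2 + 3 + 3 + 1 + 1 + 2 + 3 = 20.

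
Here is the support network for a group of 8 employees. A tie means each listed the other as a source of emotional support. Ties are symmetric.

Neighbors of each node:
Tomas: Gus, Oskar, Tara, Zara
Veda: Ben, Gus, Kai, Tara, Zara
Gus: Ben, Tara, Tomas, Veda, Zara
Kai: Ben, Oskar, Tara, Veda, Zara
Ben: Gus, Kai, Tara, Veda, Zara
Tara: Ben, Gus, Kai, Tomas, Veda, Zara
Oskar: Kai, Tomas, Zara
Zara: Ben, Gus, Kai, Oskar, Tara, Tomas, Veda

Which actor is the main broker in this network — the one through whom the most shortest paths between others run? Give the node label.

Unnormalized betweenness of each node: Ben:1/4, Gus:2/3, Kai:4/3, Oskar:1/3, Tara:5/4, Tomas:5/6, Veda:1/4, Zara:37/12.
Zara has the largest value, 37/12, making it the main broker — the node through which the most shortest paths run.

Zara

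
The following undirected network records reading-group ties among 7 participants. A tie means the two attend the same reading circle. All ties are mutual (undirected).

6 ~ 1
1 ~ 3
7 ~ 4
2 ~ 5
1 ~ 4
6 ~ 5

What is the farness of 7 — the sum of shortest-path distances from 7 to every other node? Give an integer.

18

Distances from 7: 1:2, 2:5, 3:3, 4:1, 5:4, 6:3.
Sum = 2 + 5 + 3 + 1 + 4 + 3 = 18.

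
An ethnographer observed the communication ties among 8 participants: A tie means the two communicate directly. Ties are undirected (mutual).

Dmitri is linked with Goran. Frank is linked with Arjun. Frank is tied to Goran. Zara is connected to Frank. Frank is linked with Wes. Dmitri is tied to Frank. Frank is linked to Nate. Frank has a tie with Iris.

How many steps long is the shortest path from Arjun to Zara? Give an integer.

One shortest route is Arjun – Frank – Zara, which uses 2 edges, and Arjun and Zara are not directly tied, so nothing shorter exists. So d(Arjun,Zara) = 2.

2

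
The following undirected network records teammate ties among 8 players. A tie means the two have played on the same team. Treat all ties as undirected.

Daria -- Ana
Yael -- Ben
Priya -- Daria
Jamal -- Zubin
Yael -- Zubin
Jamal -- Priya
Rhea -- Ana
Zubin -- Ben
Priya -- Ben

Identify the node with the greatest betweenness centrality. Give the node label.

Unnormalized betweenness of each node: Ana:6, Ben:6, Daria:10, Jamal:2, Priya:25/2, Rhea:0, Yael:0, Zubin:3/2.
Priya has the largest value, 25/2, making it the main broker — the node through which the most shortest paths run.

Priya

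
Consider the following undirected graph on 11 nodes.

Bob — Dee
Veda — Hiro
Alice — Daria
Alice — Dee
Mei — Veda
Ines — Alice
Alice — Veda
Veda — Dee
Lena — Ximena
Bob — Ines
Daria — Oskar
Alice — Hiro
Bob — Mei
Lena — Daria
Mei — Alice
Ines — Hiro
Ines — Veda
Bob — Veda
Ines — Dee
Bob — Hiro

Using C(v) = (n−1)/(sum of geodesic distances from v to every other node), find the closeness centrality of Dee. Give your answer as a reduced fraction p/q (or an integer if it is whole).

1/2

Distances from Dee: Alice:1, Bob:1, Daria:2, Hiro:2, Ines:1, Lena:3, Mei:2, Oskar:3, Veda:1, Ximena:4. Sum = 20.
n = 11, so closeness = 10/20 = 1/2.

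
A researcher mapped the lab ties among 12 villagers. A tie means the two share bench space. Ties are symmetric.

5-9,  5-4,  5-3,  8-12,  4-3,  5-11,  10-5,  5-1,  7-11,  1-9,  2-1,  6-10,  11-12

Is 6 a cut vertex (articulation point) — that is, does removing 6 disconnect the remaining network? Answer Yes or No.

No

Even without 6, every remaining node can still reach every other (the residual graph is connected), so 6 is not a cut vertex.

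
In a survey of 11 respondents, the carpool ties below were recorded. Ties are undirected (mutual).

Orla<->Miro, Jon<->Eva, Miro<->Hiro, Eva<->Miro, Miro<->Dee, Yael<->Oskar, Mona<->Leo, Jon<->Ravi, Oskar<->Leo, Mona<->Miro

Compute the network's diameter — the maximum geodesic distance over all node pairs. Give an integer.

7

Eccentricity of each node (its greatest distance to any other): Dee:5, Eva:5, Hiro:5, Jon:6, Leo:5, Miro:4, Mona:4, Orla:5, Oskar:6, Ravi:7, Yael:7.
The maximum eccentricity is 7, realized for instance by the pair Ravi–Yael via Ravi – Jon – Eva – Miro – Mona – Leo – Oskar – Yael. So the diameter is 7.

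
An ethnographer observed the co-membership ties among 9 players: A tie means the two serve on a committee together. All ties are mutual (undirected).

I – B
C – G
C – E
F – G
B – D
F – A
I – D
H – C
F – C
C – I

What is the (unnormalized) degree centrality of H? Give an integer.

1

H is directly tied to C. That is 1 neighbor, so the degree of H is 1.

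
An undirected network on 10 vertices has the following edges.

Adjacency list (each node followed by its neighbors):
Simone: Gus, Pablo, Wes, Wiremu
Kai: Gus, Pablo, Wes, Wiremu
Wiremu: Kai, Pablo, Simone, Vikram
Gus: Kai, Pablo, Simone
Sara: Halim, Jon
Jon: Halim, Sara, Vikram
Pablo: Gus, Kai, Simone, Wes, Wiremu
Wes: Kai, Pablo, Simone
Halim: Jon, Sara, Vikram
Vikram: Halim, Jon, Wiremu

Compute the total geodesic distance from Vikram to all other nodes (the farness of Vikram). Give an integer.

17

Distances from Vikram: Gus:3, Halim:1, Jon:1, Kai:2, Pablo:2, Sara:2, Simone:2, Wes:3, Wiremu:1.
Sum = 3 + 1 + 1 + 2 + 2 + 2 + 2 + 3 + 1 = 17.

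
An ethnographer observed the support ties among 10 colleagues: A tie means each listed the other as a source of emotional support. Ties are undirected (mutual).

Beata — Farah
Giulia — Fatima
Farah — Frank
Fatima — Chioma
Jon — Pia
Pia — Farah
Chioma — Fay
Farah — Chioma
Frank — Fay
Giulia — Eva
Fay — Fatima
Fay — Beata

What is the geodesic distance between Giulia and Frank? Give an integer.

One shortest route is Giulia – Fatima – Fay – Frank, which uses 3 edges, and at distance 2 from Giulia we only reach {Chioma, Fay}, which does not include Frank. So d(Giulia,Frank) = 3.

3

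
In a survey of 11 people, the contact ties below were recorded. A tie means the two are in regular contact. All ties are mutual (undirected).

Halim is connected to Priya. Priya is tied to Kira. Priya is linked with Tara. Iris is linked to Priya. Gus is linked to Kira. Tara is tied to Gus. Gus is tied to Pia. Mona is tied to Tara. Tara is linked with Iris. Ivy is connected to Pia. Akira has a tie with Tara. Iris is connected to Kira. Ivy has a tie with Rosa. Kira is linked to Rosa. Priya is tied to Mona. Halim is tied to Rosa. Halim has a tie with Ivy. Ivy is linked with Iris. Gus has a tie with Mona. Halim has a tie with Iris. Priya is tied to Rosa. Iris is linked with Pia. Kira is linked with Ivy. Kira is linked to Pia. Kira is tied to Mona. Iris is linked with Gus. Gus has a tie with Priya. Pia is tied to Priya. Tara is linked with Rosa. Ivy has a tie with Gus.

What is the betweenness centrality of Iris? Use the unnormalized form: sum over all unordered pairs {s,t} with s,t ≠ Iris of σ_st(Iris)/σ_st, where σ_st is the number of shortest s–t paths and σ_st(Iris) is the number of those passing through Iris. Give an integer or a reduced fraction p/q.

Pairs whose geodesics pass through Iris — Priya–Ivy: 1/6; Tara–Kira: 1/5; Tara–Ivy: 1/3; Tara–Pia: 1/3; Tara–Halim: 1/3; Kira–Akira: 1/5; Kira–Halim: 1/4; Ivy–Akira: 1/3; Pia–Akira: 1/3; Pia–Halim: 1/3; Gus–Halim: 1/3; Akira–Halim: 1/3.
All other pairs contribute 0.
Summing the contributions gives betweenness(Iris) = 209/60.

209/60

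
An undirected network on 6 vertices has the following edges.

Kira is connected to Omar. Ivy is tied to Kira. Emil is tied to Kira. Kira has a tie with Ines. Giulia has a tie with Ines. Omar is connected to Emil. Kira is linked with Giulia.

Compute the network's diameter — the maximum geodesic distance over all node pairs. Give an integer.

Eccentricity of each node (its greatest distance to any other): Emil:2, Giulia:2, Ines:2, Ivy:2, Kira:1, Omar:2.
The maximum eccentricity is 2, realized for instance by the pair Giulia–Omar via Giulia – Kira – Omar. So the diameter is 2.

2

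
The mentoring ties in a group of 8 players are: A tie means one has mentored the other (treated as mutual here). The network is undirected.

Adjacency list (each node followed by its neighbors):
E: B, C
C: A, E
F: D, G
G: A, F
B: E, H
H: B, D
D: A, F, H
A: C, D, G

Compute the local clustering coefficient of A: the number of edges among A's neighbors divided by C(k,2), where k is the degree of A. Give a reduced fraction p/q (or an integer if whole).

0

A's neighbors: C, D, and G (k = 3).
Possible neighbor pairs: C(3,2) = 3. Edges among them: none → e = 0.
Clustering(A) = 0/3 = 0.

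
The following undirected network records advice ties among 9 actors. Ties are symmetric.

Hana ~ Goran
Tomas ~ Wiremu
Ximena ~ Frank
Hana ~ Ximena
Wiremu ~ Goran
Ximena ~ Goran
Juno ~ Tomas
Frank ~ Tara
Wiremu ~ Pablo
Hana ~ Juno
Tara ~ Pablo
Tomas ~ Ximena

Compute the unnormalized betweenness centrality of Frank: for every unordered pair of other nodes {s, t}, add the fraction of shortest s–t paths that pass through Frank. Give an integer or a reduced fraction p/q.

4

Pairs whose geodesics pass through Frank — Tomas–Tara: 1/2; Ximena–Tara: 1; Ximena–Pablo: 1/3; Tara–Goran: 1/2; Tara–Hana: 1; Tara–Juno: 2/3.
All other pairs contribute 0.
Summing the contributions gives betweenness(Frank) = 4.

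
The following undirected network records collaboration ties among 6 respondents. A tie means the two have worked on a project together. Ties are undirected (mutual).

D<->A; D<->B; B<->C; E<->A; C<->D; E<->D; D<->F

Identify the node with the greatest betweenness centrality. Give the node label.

Unnormalized betweenness of each node: A:0, B:0, C:0, D:8, E:0, F:0.
D has the largest value, 8, making it the main broker — the node through which the most shortest paths run.

D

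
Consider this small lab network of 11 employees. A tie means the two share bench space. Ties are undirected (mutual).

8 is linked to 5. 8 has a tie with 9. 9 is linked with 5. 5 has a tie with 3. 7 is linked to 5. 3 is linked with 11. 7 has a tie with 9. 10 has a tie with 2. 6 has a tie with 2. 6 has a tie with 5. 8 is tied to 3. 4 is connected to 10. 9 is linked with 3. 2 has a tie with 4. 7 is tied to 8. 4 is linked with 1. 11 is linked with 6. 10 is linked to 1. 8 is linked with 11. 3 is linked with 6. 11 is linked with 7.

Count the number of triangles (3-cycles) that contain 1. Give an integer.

1

1's neighbors: 4 and 10.
Neighbor pairs that are themselves tied: 1–4–10. Each forms one triangle with 1, for 1 in total.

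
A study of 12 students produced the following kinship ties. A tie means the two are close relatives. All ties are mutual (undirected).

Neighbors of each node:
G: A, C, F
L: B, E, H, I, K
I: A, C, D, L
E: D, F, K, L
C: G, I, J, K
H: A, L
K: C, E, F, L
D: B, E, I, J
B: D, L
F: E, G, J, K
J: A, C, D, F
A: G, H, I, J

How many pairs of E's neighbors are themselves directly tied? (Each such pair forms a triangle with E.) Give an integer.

E's neighbors: D, F, K, and L.
Neighbor pairs that are themselves tied: E–F–K; E–K–L. Each forms one triangle with E, for 2 in total.

2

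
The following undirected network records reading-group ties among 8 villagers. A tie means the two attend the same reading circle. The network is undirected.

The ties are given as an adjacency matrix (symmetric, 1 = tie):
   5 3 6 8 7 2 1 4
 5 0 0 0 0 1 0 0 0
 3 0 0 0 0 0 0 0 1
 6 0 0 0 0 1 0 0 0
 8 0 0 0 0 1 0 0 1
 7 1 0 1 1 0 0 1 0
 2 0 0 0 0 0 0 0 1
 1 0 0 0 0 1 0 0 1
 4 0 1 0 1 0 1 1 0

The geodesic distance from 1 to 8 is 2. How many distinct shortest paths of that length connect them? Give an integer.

2

The shortest distance is 2. The length-2 paths are: 1–7–8; 1–4–8.
That gives 2 distinct shortest paths.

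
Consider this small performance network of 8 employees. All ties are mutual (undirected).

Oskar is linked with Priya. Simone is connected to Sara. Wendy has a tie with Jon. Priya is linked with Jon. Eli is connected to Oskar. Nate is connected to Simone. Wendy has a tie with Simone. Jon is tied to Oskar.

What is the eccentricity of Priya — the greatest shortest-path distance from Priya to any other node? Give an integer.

4

Distances from Priya: Eli:2, Jon:1, Nate:4, Oskar:1, Sara:4, Simone:3, Wendy:2.
The largest is 4 (to Sara and Nate), so the eccentricity of Priya is 4.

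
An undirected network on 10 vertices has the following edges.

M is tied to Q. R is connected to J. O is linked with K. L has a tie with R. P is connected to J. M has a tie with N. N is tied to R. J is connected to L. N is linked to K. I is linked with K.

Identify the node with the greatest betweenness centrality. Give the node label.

N

Unnormalized betweenness of each node: I:0, J:8, K:15, L:0, M:8, N:26, O:0, P:0, Q:0, R:18.
N has the largest value, 26, making it the main broker — the node through which the most shortest paths run.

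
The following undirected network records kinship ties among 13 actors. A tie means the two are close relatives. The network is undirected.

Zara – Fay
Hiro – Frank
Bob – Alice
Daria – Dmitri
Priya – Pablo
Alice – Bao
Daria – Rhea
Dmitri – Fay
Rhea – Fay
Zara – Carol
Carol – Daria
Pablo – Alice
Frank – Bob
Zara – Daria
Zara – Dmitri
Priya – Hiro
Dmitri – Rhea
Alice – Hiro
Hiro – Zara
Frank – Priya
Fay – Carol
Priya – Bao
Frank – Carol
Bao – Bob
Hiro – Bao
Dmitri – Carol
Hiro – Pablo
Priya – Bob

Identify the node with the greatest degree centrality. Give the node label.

Degrees — Alice:4, Bao:4, Bob:4, Carol:5, Daria:4, Dmitri:5, Fay:4, Frank:4, Hiro:6, Pablo:3, Priya:5, Rhea:3, Zara:5.
The maximum is 6, attained only by Hiro.

Hiro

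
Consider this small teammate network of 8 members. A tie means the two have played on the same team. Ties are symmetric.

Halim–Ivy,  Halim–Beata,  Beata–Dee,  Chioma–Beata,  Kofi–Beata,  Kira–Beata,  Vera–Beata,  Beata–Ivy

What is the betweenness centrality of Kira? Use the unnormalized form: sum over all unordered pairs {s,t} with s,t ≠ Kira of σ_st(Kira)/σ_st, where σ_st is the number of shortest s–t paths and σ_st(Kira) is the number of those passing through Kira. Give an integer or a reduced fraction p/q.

No shortest path between any pair of other nodes passes through Kira.
Summing the contributions gives betweenness(Kira) = 0.

0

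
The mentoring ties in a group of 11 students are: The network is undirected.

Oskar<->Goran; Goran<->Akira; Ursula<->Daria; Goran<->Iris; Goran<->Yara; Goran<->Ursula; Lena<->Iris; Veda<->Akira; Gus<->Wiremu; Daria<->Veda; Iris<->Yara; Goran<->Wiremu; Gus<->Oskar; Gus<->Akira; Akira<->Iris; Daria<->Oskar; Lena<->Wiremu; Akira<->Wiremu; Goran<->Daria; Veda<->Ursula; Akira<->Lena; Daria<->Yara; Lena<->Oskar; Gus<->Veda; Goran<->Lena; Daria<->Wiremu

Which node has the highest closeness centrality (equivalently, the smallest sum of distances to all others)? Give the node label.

Farness (sum of distances to all others) for each node — Akira:14, Daria:14, Goran:12, Gus:17, Iris:16, Lena:15, Oskar:16, Ursula:17, Veda:16, Wiremu:15, Yara:18.
The smallest farness is 12, for Goran, so Goran has the highest closeness.

Goran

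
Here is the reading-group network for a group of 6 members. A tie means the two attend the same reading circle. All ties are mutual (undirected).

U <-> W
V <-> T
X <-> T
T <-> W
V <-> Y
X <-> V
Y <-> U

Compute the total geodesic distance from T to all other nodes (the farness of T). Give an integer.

7

Distances from T: U:2, V:1, W:1, X:1, Y:2.
Sum = 2 + 1 + 1 + 1 + 2 = 7.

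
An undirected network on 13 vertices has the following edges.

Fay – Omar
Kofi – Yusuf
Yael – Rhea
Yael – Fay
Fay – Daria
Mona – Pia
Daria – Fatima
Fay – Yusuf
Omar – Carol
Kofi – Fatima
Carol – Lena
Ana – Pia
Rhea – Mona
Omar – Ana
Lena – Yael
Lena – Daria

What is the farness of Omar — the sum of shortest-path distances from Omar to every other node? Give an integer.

25

Distances from Omar: Ana:1, Carol:1, Daria:2, Fatima:3, Fay:1, Kofi:3, Lena:2, Mona:3, Pia:2, Rhea:3, Yael:2, Yusuf:2.
Sum = 1 + 1 + 2 + 3 + 1 + 3 + 2 + 3 + 2 + 3 + 2 + 2 = 25.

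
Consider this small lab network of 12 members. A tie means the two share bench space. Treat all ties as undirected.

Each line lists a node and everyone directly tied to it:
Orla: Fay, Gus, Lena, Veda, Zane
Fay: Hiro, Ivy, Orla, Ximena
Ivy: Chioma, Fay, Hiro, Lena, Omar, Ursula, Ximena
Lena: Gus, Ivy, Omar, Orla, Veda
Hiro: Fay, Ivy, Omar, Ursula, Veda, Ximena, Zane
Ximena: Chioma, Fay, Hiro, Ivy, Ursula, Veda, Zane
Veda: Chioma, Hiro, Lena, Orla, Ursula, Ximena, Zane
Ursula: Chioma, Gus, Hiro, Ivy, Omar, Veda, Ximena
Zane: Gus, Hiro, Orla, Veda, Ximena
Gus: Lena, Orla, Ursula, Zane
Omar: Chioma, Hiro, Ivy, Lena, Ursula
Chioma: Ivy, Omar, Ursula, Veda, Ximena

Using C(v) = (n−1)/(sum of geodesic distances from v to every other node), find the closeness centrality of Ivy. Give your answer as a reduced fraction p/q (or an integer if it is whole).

Distances from Ivy: Chioma:1, Fay:1, Gus:2, Hiro:1, Lena:1, Omar:1, Orla:2, Ursula:1, Veda:2, Ximena:1, Zane:2. Sum = 15.
n = 12, so closeness = 11/15.

11/15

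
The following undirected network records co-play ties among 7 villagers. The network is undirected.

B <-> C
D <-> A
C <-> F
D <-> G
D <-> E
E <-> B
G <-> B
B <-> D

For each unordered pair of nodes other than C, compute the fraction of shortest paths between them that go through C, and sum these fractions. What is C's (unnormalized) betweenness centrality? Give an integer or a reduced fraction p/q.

5

Pairs whose geodesics pass through C — F–G: 1; F–D: 1; F–A: 1; F–B: 1; F–E: 1.
All other pairs contribute 0.
Summing the contributions gives betweenness(C) = 5.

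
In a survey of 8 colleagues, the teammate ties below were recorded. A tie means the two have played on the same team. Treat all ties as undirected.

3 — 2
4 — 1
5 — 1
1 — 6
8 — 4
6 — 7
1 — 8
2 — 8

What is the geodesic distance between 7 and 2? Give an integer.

One shortest route is 7 – 6 – 1 – 8 – 2, which uses 4 edges, and at distance 3 from 7 we only reach {4, 5, 8}, which does not include 2. So d(7,2) = 4.

4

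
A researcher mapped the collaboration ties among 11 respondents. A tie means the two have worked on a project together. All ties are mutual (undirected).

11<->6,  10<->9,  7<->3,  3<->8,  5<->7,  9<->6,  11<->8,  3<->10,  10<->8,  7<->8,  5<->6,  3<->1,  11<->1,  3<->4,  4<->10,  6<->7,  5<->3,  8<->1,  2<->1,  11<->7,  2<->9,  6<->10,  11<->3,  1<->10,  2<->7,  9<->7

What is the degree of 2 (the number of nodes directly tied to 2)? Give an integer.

3

2 is directly tied to 1, 7, and 9. That is 3 neighbors, so the degree of 2 is 3.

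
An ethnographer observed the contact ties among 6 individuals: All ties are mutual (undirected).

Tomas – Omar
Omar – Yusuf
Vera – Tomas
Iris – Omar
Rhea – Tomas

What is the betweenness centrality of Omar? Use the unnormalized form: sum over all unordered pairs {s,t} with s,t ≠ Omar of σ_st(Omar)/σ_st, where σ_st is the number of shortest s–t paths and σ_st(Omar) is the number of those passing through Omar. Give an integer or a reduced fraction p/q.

7

Pairs whose geodesics pass through Omar — Tomas–Iris: 1; Tomas–Yusuf: 1; Iris–Yusuf: 1; Iris–Rhea: 1; Iris–Vera: 1; Yusuf–Rhea: 1; Yusuf–Vera: 1.
All other pairs contribute 0.
Summing the contributions gives betweenness(Omar) = 7.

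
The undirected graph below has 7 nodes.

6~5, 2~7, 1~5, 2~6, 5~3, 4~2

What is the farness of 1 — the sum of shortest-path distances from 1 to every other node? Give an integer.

16

Distances from 1: 2:3, 3:2, 4:4, 5:1, 6:2, 7:4.
Sum = 3 + 2 + 4 + 1 + 2 + 4 = 16.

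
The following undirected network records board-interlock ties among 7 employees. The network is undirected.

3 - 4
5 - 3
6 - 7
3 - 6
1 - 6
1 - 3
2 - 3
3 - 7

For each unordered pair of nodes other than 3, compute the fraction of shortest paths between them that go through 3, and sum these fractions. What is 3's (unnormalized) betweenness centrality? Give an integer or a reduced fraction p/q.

Pairs whose geodesics pass through 3 — 1–5: 1; 1–7: 1/2; 1–2: 1; 1–4: 1; 5–6: 1; 5–7: 1; 5–2: 1; 5–4: 1; 6–2: 1; 6–4: 1; 7–2: 1; 7–4: 1; 2–4: 1.
All other pairs contribute 0.
Summing the contributions gives betweenness(3) = 25/2.

25/2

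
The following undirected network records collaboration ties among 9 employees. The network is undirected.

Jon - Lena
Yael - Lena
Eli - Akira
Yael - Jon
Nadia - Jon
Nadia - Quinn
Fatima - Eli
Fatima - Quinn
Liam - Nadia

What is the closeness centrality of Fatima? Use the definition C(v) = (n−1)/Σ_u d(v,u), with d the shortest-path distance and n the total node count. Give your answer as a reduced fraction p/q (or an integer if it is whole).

2/5

Distances from Fatima: Akira:2, Eli:1, Jon:3, Lena:4, Liam:3, Nadia:2, Quinn:1, Yael:4. Sum = 20.
n = 9, so closeness = 8/20 = 2/5.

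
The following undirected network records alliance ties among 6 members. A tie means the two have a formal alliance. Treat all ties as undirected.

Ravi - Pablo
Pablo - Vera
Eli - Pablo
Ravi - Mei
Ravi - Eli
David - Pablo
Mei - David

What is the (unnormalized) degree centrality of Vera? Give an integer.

1

Vera is directly tied to Pablo. That is 1 neighbor, so the degree of Vera is 1.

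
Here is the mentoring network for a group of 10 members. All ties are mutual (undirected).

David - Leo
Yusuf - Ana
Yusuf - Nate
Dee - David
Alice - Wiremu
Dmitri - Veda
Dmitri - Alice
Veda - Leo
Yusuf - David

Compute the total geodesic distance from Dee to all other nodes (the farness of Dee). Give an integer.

29

Distances from Dee: Alice:5, Ana:3, David:1, Dmitri:4, Leo:2, Nate:3, Veda:3, Wiremu:6, Yusuf:2.
Sum = 5 + 3 + 1 + 4 + 2 + 3 + 3 + 6 + 2 = 29.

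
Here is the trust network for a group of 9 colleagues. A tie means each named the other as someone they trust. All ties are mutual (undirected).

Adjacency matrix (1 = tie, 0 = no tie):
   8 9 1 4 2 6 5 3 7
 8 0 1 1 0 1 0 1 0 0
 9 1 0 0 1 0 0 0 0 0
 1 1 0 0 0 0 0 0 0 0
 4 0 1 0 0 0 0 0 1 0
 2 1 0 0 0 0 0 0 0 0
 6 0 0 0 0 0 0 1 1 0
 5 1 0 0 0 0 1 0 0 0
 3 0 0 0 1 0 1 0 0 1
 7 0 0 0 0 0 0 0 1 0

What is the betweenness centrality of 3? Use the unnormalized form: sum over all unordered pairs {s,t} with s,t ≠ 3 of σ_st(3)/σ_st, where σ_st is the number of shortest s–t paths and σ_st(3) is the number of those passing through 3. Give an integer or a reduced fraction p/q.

Pairs whose geodesics pass through 3 — 8–7: 2/2; 9–6: 1/2; 9–7: 1; 1–7: 2/2; 4–6: 1; 4–5: 1/2; 4–7: 1; 2–7: 2/2; 6–7: 1; 5–7: 1.
All other pairs contribute 0.
Summing the contributions gives betweenness(3) = 9.

9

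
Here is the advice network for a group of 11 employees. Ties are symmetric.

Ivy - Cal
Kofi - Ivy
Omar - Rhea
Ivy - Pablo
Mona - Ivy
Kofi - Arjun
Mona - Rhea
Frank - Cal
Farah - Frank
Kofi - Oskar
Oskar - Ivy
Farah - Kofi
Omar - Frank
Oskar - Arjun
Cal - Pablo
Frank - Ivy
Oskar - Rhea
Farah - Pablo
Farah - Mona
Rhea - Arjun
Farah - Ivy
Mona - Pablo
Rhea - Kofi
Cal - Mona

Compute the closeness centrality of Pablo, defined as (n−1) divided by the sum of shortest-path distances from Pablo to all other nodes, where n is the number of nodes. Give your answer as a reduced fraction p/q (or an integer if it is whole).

Distances from Pablo: Arjun:3, Cal:1, Farah:1, Frank:2, Ivy:1, Kofi:2, Mona:1, Omar:3, Oskar:2, Rhea:2. Sum = 18.
n = 11, so closeness = 10/18 = 5/9.

5/9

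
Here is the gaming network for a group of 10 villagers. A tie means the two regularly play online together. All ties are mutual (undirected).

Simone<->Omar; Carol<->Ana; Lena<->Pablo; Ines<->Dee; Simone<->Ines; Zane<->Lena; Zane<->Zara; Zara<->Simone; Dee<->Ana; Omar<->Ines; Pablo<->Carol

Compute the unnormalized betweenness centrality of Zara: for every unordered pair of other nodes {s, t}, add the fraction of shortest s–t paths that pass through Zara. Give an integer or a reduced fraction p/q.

17/2

Pairs whose geodesics pass through Zara — Simone–Pablo: 1; Simone–Lena: 1; Simone–Zane: 1; Omar–Pablo: 1/2; Omar–Lena: 1; Omar–Zane: 1; Ines–Lena: 1; Ines–Zane: 1; Dee–Zane: 1.
All other pairs contribute 0.
Summing the contributions gives betweenness(Zara) = 17/2.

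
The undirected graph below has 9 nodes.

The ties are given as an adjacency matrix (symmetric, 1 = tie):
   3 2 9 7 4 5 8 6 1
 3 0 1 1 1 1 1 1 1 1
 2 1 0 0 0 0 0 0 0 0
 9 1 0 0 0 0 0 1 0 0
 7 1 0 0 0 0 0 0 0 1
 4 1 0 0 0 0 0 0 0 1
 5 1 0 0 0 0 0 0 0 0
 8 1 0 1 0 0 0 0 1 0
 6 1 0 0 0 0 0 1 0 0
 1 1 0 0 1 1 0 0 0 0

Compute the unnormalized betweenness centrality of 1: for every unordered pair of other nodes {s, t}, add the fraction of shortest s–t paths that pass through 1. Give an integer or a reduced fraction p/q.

1/2

Pairs whose geodesics pass through 1 — 7–4: 1/2.
All other pairs contribute 0.
Summing the contributions gives betweenness(1) = 1/2.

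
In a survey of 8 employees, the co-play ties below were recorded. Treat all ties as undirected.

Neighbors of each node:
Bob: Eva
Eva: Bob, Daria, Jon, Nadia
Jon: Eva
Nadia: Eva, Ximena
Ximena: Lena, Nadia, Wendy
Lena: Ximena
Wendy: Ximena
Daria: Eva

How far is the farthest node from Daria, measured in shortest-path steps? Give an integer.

Distances from Daria: Bob:2, Eva:1, Jon:2, Lena:4, Nadia:2, Wendy:4, Ximena:3.
The largest is 4 (to Wendy and Lena), so the eccentricity of Daria is 4.

4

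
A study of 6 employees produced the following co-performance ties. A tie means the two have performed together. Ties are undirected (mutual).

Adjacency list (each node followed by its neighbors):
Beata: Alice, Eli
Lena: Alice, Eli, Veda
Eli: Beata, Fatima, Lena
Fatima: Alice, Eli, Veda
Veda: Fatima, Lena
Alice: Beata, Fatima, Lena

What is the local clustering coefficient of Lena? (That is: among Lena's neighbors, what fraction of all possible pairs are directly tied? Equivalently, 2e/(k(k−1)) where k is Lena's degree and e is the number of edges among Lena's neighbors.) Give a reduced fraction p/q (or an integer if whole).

Lena's neighbors: Alice, Eli, and Veda (k = 3).
Possible neighbor pairs: C(3,2) = 3. Edges among them: none → e = 0.
Clustering(Lena) = 0/3 = 0.

0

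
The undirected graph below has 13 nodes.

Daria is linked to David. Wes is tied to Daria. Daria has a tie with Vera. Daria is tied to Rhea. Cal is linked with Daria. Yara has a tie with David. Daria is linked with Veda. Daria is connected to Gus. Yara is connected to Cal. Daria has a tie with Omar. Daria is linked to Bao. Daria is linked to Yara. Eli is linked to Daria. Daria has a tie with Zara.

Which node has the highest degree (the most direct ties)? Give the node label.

Daria

Degrees — Bao:1, Cal:2, Daria:12, David:2, Eli:1, Gus:1, Omar:1, Rhea:1, Veda:1, Vera:1, Wes:1, Yara:3, Zara:1.
The maximum is 12, attained only by Daria.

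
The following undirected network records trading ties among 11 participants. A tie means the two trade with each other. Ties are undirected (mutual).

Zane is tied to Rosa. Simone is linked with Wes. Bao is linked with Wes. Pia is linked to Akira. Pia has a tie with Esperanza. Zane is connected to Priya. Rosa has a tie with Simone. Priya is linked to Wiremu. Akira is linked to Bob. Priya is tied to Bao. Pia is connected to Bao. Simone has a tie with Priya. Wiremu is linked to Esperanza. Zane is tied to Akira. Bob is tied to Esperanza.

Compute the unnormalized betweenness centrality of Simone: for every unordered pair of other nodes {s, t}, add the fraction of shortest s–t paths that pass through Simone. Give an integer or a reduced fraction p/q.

Pairs whose geodesics pass through Simone — Wiremu–Rosa: 1/2; Wiremu–Wes: 1/2; Priya–Rosa: 1/2; Priya–Wes: 1/2; Zane–Wes: 2/3; Rosa–Wes: 1; Rosa–Bao: 2/3; Rosa–Esperanza: 1/4.
All other pairs contribute 0.
Summing the contributions gives betweenness(Simone) = 55/12.

55/12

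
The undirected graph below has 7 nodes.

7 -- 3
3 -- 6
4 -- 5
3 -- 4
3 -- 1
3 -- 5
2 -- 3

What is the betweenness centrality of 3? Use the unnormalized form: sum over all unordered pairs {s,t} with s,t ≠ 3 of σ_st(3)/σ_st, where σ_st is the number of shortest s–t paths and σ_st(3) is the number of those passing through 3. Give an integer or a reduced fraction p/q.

Pairs whose geodesics pass through 3 — 6–2: 1; 6–4: 1; 6–7: 1; 6–1: 1; 6–5: 1; 2–4: 1; 2–7: 1; 2–1: 1; 2–5: 1; 4–7: 1; 4–1: 1; 7–1: 1; 7–5: 1; 1–5: 1.
All other pairs contribute 0.
Summing the contributions gives betweenness(3) = 14.

14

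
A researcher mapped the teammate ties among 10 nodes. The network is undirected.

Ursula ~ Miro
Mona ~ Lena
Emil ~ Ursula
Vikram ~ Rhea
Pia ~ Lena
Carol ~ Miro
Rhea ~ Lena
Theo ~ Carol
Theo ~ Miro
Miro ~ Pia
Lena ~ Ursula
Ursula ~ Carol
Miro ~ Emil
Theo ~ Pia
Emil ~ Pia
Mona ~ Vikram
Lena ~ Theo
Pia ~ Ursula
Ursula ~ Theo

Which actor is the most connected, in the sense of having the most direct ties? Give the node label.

Degrees — Carol:3, Emil:3, Lena:5, Miro:5, Mona:2, Pia:5, Rhea:2, Theo:5, Ursula:6, Vikram:2.
The maximum is 6, attained only by Ursula.

Ursula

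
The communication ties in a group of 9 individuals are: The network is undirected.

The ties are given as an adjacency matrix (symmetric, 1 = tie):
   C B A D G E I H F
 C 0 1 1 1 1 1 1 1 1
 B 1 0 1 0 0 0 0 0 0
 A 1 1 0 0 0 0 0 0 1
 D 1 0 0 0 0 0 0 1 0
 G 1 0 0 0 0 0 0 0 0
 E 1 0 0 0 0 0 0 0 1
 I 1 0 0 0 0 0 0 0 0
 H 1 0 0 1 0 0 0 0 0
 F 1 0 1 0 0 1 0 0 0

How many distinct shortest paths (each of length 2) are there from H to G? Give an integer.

The shortest distance is 2, and the only length-2 path is H–C–G. So there is exactly 1 shortest path.

1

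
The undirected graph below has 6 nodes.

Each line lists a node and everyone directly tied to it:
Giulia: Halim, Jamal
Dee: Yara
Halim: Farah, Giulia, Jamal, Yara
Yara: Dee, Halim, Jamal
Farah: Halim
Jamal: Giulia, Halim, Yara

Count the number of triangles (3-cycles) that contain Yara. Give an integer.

Yara's neighbors: Dee, Halim, and Jamal.
Neighbor pairs that are themselves tied: Yara–Halim–Jamal. Each forms one triangle with Yara, for 1 in total.

1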